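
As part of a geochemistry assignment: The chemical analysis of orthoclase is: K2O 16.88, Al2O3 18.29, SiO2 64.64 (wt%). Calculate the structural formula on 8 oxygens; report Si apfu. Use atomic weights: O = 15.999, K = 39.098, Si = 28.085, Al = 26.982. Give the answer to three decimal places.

3.000 Si apfu

K2O (M=94.195): mol = 0.17920; K = 0.35840, O = 0.17920.
Al2O3 (M=101.961): mol = 0.17938; Al = 0.35876, O = 0.53814.
SiO2 (M=60.083): mol = 1.07585; Si = 1.07585, O = 2.15170.
ΣO = 2.86904; factor = 8/ΣO = 2.78839.
Si apfu = 1.07585 × 2.78839 = 3.000.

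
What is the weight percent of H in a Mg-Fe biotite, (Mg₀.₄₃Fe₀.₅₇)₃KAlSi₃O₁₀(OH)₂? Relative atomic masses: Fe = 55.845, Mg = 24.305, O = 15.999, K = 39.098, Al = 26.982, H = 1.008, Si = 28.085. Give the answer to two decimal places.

Formula mass = 1.29·24.305 + 1.71·55.845 + 1·39.098 + 1·26.982 + 3·28.085 + 12·15.999 + 2·1.008 = 471.187 g/mol, of which 2.016 g is H.
So H makes up 2.016/471.187 = 0.0043 of the mass, i.e. 0.43%.

0.43 wt%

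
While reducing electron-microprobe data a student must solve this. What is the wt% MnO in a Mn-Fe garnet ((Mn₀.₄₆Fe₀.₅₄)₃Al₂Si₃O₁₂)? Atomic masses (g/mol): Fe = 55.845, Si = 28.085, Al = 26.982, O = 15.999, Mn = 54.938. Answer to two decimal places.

Formula mass = 496.490 g/mol.
1.38 Mn → 1.3800 mol MnO per formula unit; M(MnO) = 70.937, so MnO mass = 97.893 g.
97.893/496.490 × 100 = 19.72 wt%.

19.72 wt%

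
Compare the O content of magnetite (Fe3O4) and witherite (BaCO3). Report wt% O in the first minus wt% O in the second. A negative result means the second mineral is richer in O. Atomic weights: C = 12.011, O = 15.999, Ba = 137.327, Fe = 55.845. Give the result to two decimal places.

First mineral: 63.996 g O in 231.531 g formula = 27.64 wt% O.
Second mineral: 47.997 g O in 197.335 g formula = 24.32 wt% O.
27.64% − 24.32% gives a difference of 3.32 percentage points.

3.32 percentage points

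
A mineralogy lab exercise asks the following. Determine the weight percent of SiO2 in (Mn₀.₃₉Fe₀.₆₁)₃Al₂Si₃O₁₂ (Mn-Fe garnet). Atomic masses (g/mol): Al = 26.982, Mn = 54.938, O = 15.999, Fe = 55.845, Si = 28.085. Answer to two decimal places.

Formula mass = 496.681 g/mol.
3 Si → 3.0000 mol SiO2 per formula unit; M(SiO2) = 60.083, so SiO2 mass = 180.249 g.
180.249/496.681 × 100 = 36.29 wt%.

36.29 wt%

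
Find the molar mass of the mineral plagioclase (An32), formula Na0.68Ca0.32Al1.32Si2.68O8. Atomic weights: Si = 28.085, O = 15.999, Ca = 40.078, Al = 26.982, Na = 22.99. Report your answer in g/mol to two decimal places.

267.33 g/mol

Na: 0.68 × 22.99 = 15.6332
Ca: 0.32 × 40.078 = 12.8250
Al: 1.32 × 26.982 = 35.6162
Si: 2.68 × 28.085 = 75.2678
O: 8 × 15.999 = 127.9920
Summing the contributions gives the formula mass.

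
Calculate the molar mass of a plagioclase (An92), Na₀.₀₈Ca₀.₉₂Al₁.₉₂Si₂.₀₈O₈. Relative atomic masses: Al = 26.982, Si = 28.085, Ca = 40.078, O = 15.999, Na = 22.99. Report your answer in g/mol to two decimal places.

Na: 0.08 × 22.99 = 1.8392
Ca: 0.92 × 40.078 = 36.8718
Al: 1.92 × 26.982 = 51.8054
Si: 2.08 × 28.085 = 58.4168
O: 8 × 15.999 = 127.9920
Summing the contributions gives the formula mass.

276.93 g/mol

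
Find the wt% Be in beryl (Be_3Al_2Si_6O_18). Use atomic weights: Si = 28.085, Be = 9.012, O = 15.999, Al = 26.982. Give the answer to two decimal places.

5.03 mass %

Molar mass of Be_3Al_2Si_6O_18: 3*9.012 + 2*26.982 + 6*28.085 + 18*15.999 = 537.492 g/mol.
Mass of Be per formula unit: 3 × 9.012 = 27.036 g.
Weight fraction Be = 27.036 / 537.492 = 0.0503.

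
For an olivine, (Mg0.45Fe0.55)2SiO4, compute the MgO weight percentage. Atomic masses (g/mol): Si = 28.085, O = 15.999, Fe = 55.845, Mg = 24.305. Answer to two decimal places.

Molar mass of (Mg0.45Fe0.55)2SiO4 = 0.90*24.305 + 1.10*55.845 + 1*28.085 + 4*15.999 = 175.385 g/mol.
Each formula unit contains 0.90 Mg, equivalent to 0.90/1 = 0.9000 mol MgO.
M(MgO) = 1×24.305 + 1×15.999 = 40.304 g/mol.
Mass of MgO per formula unit = 0.9000 × 40.304 = 36.274 g.
MgO wt% = 36.274 / 175.385 × 100 = 20.68%.

20.68 wt%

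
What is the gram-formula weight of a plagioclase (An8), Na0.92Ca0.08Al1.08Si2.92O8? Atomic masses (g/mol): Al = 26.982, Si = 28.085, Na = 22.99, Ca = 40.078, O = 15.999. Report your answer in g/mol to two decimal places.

Na: 0.92 × 22.99 = 21.1508
Ca: 0.08 × 40.078 = 3.2062
Al: 1.08 × 26.982 = 29.1406
Si: 2.92 × 28.085 = 82.0082
O: 8 × 15.999 = 127.9920
Summing the contributions gives the formula mass.

263.50 g/mol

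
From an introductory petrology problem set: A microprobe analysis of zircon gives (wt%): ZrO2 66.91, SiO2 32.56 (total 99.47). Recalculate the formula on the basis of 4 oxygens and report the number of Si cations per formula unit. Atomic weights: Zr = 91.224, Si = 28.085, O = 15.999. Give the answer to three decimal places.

ZrO2 (M=123.222): mol = 0.54300; Zr = 0.54300, O = 1.08600.
SiO2 (M=60.083): mol = 0.54192; Si = 0.54192, O = 1.08384.
ΣO = 2.16984; factor = 4/ΣO = 1.84345.
Si apfu = 0.54192 × 1.84345 = 0.999.

0.999 Si apfu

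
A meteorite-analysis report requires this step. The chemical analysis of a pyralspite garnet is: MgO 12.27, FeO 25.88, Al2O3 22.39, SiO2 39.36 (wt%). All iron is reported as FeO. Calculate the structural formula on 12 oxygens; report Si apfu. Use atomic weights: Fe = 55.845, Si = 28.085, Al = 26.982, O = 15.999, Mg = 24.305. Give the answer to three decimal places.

2.985 Si apfu

12.27 wt% MgO ÷ 40.304 g/mol = 0.30444 mol, giving 0.30444 Mg and 0.30444 O.
25.88 wt% FeO ÷ 71.844 g/mol = 0.36022 mol, giving 0.36022 Fe and 0.36022 O.
22.39 wt% Al2O3 ÷ 101.961 g/mol = 0.21959 mol, giving 0.43918 Al and 0.65877 O.
39.36 wt% SiO2 ÷ 60.083 g/mol = 0.65509 mol, giving 0.65509 Si and 1.31018 O.
Oxygen sums to 2.63361; scaling by 12/2.63361 = 4.55648 puts the formula on 12 O.
Si: 0.65509 × 4.55648 = 2.985 atoms per formula unit.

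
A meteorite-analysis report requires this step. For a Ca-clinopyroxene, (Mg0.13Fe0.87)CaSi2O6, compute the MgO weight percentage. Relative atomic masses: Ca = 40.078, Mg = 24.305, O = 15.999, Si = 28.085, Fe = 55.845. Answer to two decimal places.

Molar mass of (Mg0.13Fe0.87)CaSi2O6 = 0.13×24.305 + 0.87×55.845 + 1×40.078 + 2×28.085 + 6×15.999 = 243.987 g/mol.
Each formula unit contains 0.13 Mg, equivalent to 0.13/1 = 0.1300 mol MgO.
M(MgO) = 1×24.305 + 1×15.999 = 40.304 g/mol.
Mass of MgO per formula unit = 0.1300 × 40.304 = 5.240 g.
MgO wt% = 5.240 / 243.987 × 100 = 2.15%.

2.15 wt%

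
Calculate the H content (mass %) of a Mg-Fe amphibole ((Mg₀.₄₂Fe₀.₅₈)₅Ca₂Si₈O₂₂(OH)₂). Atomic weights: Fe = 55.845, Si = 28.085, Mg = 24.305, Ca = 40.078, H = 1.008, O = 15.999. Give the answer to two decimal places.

M((Mg₀.₄₂Fe₀.₅₈)₅Ca₂Si₈O₂₂(OH)₂) = 903.819 g/mol.
H contributes 2 × 1.008 = 2.016 g per mole.
2.016/903.819 = 0.0022 → 0.22%.

0.22 mass %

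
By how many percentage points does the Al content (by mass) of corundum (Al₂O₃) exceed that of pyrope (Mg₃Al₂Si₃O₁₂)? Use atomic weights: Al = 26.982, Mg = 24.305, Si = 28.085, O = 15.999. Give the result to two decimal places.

39.54 percentage points

Al in Al₂O₃: molar mass 101.961 g/mol; 2×26.982 = 53.964 g → 52.93 wt%.
Al in Mg₃Al₂Si₃O₁₂: molar mass 403.122 g/mol; 2×26.982 = 53.964 g → 13.39 wt%.
Difference = 52.93 − 13.39 = 39.54 percentage points.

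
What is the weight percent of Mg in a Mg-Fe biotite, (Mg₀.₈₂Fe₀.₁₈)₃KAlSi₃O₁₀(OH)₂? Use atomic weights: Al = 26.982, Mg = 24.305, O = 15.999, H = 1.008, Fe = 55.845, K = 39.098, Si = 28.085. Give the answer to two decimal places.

M((Mg₀.₈₂Fe₀.₁₈)₃KAlSi₃O₁₀(OH)₂) = 434.286 g/mol.
Mg contributes 2.46 × 24.305 = 59.790 g per mole.
59.790/434.286 = 0.1377 → 13.77%.

13.77 wt%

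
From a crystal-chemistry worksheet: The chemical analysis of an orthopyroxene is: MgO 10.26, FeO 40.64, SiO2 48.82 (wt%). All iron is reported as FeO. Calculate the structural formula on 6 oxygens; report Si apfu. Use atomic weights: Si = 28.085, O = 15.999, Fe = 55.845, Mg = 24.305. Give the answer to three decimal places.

MgO (M=40.304): mol = 0.25457; Mg = 0.25457, O = 0.25457.
FeO (M=71.844): mol = 0.56567; Fe = 0.56567, O = 0.56567.
SiO2 (M=60.083): mol = 0.81254; Si = 0.81254, O = 1.62508.
ΣO = 2.44532; factor = 6/ΣO = 2.45367.
Si apfu = 0.81254 × 2.45367 = 1.994.

1.994 Si apfu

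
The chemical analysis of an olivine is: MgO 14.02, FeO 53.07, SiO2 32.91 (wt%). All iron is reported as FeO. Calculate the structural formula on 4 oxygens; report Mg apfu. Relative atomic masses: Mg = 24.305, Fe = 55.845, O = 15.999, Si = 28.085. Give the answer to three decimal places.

0.638 Mg apfu

MgO (M=40.304): mol = 0.34786; Mg = 0.34786, O = 0.34786.
FeO (M=71.844): mol = 0.73868; Fe = 0.73868, O = 0.73868.
SiO2 (M=60.083): mol = 0.54774; Si = 0.54774, O = 1.09548.
ΣO = 2.18202; factor = 4/ΣO = 1.83316.
Mg apfu = 0.34786 × 1.83316 = 0.638.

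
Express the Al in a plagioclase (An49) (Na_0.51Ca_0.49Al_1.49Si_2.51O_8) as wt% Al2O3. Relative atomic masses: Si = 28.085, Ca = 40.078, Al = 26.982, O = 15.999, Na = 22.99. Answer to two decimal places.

Molar mass of Na_0.51Ca_0.49Al_1.49Si_2.51O_8 = 0.51*22.99 + 0.49*40.078 + 1.49*26.982 + 2.51*28.085 + 8*15.999 = 270.052 g/mol.
Each formula unit contains 1.49 Al, equivalent to 1.49/2 = 0.7450 mol Al2O3.
M(Al2O3) = 2×26.982 + 3×15.999 = 101.961 g/mol.
Mass of Al2O3 per formula unit = 0.7450 × 101.961 = 75.961 g.
Al2O3 wt% = 75.961 / 270.052 × 100 = 28.13%.

28.13 wt%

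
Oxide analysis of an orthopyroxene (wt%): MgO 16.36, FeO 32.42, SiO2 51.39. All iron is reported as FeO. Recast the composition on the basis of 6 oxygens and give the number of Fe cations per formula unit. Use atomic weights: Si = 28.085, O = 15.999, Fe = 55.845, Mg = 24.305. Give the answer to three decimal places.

MgO (M=40.304): mol = 0.40592; Mg = 0.40592, O = 0.40592.
FeO (M=71.844): mol = 0.45126; Fe = 0.45126, O = 0.45126.
SiO2 (M=60.083): mol = 0.85532; Si = 0.85532, O = 1.71064.
ΣO = 2.56782; factor = 6/ΣO = 2.33661.
Fe apfu = 0.45126 × 2.33661 = 1.054.

1.054 Fe apfu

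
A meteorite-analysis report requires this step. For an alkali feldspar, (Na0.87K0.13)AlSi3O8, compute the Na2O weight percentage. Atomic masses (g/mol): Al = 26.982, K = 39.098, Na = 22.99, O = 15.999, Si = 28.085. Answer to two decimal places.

10.20 wt%

Molar mass of (Na0.87K0.13)AlSi3O8 = 0.87×22.99 + 0.13×39.098 + 1×26.982 + 3×28.085 + 8×15.999 = 264.313 g/mol.
Each formula unit contains 0.87 Na, equivalent to 0.87/2 = 0.4350 mol Na2O.
M(Na2O) = 2×22.99 + 1×15.999 = 61.979 g/mol.
Mass of Na2O per formula unit = 0.4350 × 61.979 = 26.961 g.
Na2O wt% = 26.961 / 264.313 × 100 = 10.20%.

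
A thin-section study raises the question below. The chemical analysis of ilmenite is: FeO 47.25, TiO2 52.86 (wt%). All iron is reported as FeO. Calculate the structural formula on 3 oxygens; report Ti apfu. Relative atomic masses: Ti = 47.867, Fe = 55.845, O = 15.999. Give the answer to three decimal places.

1.002 Ti apfu

FeO (M=71.844): mol = 0.65767; Fe = 0.65767, O = 0.65767.
TiO2 (M=79.865): mol = 0.66187; Ti = 0.66187, O = 1.32374.
ΣO = 1.98141; factor = 3/ΣO = 1.51407.
Ti apfu = 0.66187 × 1.51407 = 1.002.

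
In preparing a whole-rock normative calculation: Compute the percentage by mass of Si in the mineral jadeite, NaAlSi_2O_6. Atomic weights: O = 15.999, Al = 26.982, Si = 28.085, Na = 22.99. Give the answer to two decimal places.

27.79 weight percent

M(NaAlSi_2O_6) = 202.136 g/mol.
Si contributes 2 × 28.085 = 56.170 g per mole.
56.170/202.136 = 0.2779 → 27.79%.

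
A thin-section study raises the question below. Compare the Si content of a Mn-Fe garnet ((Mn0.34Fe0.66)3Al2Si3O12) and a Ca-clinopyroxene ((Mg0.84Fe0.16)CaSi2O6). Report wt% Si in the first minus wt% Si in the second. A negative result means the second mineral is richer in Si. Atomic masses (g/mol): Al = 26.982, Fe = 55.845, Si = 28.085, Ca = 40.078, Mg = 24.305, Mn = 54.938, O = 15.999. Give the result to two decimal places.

-8.39 percentage points

M((Mn0.34Fe0.66)3Al2Si3O12) = 496.817 g/mol, so wt% Si = 84.255/496.817 × 100 = 16.96%.
M((Mg0.84Fe0.16)CaSi2O6) = 221.593 g/mol, so wt% Si = 56.170/221.593 × 100 = 25.35%.
16.96 − 25.35 = -8.39 pp.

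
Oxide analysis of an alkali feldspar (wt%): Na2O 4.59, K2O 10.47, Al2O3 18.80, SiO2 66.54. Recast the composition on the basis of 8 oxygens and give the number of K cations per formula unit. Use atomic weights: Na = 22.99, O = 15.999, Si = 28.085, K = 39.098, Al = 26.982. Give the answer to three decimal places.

4.59 wt% Na2O ÷ 61.979 g/mol = 0.07406 mol, giving 0.14812 Na and 0.07406 O.
10.47 wt% K2O ÷ 94.195 g/mol = 0.11115 mol, giving 0.22230 K and 0.11115 O.
18.80 wt% Al2O3 ÷ 101.961 g/mol = 0.18438 mol, giving 0.36876 Al and 0.55314 O.
66.54 wt% SiO2 ÷ 60.083 g/mol = 1.10747 mol, giving 1.10747 Si and 2.21494 O.
Oxygen sums to 2.95329; scaling by 8/2.95329 = 2.70884 puts the formula on 8 O.
K: 0.22230 × 2.70884 = 0.602 atoms per formula unit.

0.602 K apfu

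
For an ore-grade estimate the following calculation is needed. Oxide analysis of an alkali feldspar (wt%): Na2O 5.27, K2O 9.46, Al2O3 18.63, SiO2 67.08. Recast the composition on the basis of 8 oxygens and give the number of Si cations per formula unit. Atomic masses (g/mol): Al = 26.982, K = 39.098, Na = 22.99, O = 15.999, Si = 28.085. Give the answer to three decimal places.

3.011 Si apfu

Na2O (M=61.979): mol = 0.08503; Na = 0.17006, O = 0.08503.
K2O (M=94.195): mol = 0.10043; K = 0.20086, O = 0.10043.
Al2O3 (M=101.961): mol = 0.18272; Al = 0.36544, O = 0.54816.
SiO2 (M=60.083): mol = 1.11646; Si = 1.11646, O = 2.23292.
ΣO = 2.96654; factor = 8/ΣO = 2.69674.
Si apfu = 1.11646 × 2.69674 = 3.011.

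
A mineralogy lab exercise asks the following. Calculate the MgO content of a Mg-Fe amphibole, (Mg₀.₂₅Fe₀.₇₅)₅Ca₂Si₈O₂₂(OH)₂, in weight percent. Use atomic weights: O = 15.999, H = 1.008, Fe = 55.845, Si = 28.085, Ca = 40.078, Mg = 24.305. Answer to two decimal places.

Formula mass = 930.628 g/mol.
1.25 Mg → 1.2500 mol MgO per formula unit; M(MgO) = 40.304, so MgO mass = 50.380 g.
50.380/930.628 × 100 = 5.41 wt%.

5.41 wt%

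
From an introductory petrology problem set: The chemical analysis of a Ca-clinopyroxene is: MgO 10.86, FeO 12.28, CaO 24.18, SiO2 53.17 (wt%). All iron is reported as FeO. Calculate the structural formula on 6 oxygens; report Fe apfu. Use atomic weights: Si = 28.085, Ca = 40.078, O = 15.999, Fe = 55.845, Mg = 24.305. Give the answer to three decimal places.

0.388 Fe apfu

MgO: 10.86/40.304 = 0.26945 mol → 0.26945 mol Mg, 0.26945 mol O.
FeO: 12.28/71.844 = 0.17093 mol → 0.17093 mol Fe, 0.17093 mol O.
CaO: 24.18/56.077 = 0.43119 mol → 0.43119 mol Ca, 0.43119 mol O.
SiO2: 53.17/60.083 = 0.88494 mol → 0.88494 mol Si, 1.76988 mol O.
Total oxygen = 2.64145 mol. Normalization factor = 6/2.64145 = 2.27148.
Fe per 6 O = 0.17093 × 2.27148 = 0.388.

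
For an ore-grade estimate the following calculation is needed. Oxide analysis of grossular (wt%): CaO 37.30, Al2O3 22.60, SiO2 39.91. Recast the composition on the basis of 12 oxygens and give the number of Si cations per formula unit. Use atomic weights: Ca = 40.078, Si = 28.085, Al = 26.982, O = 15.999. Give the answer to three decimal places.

CaO: 37.30/56.077 = 0.66516 mol → 0.66516 mol Ca, 0.66516 mol O.
Al2O3: 22.60/101.961 = 0.22165 mol → 0.44330 mol Al, 0.66495 mol O.
SiO2: 39.91/60.083 = 0.66425 mol → 0.66425 mol Si, 1.32850 mol O.
Total oxygen = 2.65861 mol. Normalization factor = 12/2.65861 = 4.51364.
Si per 12 O = 0.66425 × 4.51364 = 2.998.

2.998 Si apfu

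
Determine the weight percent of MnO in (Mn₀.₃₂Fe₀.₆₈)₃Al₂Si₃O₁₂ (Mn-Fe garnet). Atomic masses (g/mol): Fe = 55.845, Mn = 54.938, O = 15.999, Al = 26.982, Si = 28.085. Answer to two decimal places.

13.71 wt%

Molar mass of (Mn₀.₃₂Fe₀.₆₈)₃Al₂Si₃O₁₂ = 0.96*54.938 + 2.04*55.845 + 2*26.982 + 3*28.085 + 12*15.999 = 496.871 g/mol.
Each formula unit contains 0.96 Mn, equivalent to 0.96/1 = 0.9600 mol MnO.
M(MnO) = 1×54.938 + 1×15.999 = 70.937 g/mol.
Mass of MnO per formula unit = 0.9600 × 70.937 = 68.100 g.
MnO wt% = 68.100 / 496.871 × 100 = 13.71%.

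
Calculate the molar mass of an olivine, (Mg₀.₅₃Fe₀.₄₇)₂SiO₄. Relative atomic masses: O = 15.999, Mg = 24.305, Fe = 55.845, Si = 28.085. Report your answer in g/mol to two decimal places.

M = 1.06(24.305) + 0.94(55.845) + 1(28.085) + 4(15.999)

170.34 g/mol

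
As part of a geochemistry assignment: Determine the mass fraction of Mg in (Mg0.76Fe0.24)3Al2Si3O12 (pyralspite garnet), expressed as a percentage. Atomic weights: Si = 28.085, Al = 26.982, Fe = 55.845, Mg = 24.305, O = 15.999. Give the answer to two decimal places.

Formula mass = 2.28·24.305 + 0.72·55.845 + 2·26.982 + 3·28.085 + 12·15.999 = 425.831 g/mol, of which 55.415 g is Mg.
So Mg makes up 55.415/425.831 = 0.1301 of the mass, i.e. 13.01%.

13.01 mass %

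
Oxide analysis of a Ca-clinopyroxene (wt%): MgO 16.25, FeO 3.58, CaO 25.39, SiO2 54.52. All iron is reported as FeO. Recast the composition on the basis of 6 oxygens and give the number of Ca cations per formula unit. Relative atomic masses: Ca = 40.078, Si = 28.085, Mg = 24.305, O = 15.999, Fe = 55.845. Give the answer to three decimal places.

MgO (M=40.304): mol = 0.40319; Mg = 0.40319, O = 0.40319.
FeO (M=71.844): mol = 0.04983; Fe = 0.04983, O = 0.04983.
CaO (M=56.077): mol = 0.45277; Ca = 0.45277, O = 0.45277.
SiO2 (M=60.083): mol = 0.90741; Si = 0.90741, O = 1.81482.
ΣO = 2.72061; factor = 6/ΣO = 2.20539.
Ca apfu = 0.45277 × 2.20539 = 0.999.

0.999 Ca apfu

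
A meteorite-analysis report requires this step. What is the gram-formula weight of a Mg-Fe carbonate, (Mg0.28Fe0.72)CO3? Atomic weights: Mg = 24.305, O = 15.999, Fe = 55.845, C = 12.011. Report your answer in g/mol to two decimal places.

M = 0.28(24.305) + 0.72(55.845) + 1(12.011) + 3(15.999)

107.02 g/mol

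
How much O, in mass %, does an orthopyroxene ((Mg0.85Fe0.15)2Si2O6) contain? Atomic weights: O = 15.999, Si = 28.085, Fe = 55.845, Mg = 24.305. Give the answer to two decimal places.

45.66 mass %

Molar mass of (Mg0.85Fe0.15)2Si2O6: 1.70·24.305 + 0.30·55.845 + 2·28.085 + 6·15.999 = 210.236 g/mol.
Mass of O per formula unit: 6 × 15.999 = 95.994 g.
Weight fraction O = 95.994 / 210.236 = 0.4566.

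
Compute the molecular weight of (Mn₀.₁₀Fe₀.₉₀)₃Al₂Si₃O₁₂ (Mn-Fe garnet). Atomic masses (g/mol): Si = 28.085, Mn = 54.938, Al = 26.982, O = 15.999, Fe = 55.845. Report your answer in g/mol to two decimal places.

M = 0.30*54.938 + 2.70*55.845 + 2*26.982 + 3*28.085 + 12*15.999

497.47 g/mol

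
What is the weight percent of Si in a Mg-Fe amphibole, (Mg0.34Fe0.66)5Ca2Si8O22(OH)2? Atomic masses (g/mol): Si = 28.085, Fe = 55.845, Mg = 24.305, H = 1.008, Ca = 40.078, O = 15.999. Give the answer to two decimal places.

24.52 weight percent

Formula mass = 1.70*24.305 + 3.30*55.845 + 2*40.078 + 8*28.085 + 24*15.999 + 2*1.008 = 916.435 g/mol, of which 224.680 g is Si.
So Si makes up 224.680/916.435 = 0.2452 of the mass, i.e. 24.52%.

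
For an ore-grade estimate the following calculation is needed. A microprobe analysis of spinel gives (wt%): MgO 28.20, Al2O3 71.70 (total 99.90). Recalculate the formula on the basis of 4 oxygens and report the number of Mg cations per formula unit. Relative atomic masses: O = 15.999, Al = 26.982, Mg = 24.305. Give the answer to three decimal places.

0.996 Mg apfu

MgO (M=40.304): mol = 0.69968; Mg = 0.69968, O = 0.69968.
Al2O3 (M=101.961): mol = 0.70321; Al = 1.40642, O = 2.10963.
ΣO = 2.80931; factor = 4/ΣO = 1.42384.
Mg apfu = 0.69968 × 1.42384 = 0.996.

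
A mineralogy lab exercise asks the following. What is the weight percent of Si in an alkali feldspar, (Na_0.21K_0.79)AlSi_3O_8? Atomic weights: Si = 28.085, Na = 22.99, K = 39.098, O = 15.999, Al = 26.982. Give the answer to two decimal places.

M((Na_0.21K_0.79)AlSi_3O_8) = 274.944 g/mol.
Si contributes 3 × 28.085 = 84.255 g per mole.
84.255/274.944 = 0.3064 → 30.64%.

30.64 mass %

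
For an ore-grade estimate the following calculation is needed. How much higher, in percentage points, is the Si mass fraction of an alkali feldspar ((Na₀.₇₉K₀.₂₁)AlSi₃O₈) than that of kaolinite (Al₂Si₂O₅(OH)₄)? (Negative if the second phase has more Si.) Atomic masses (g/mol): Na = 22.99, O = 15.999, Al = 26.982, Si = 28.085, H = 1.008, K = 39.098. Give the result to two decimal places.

9.96 percentage points

M((Na₀.₇₉K₀.₂₁)AlSi₃O₈) = 265.602 g/mol, so wt% Si = 84.255/265.602 × 100 = 31.72%.
M(Al₂Si₂O₅(OH)₄) = 258.157 g/mol, so wt% Si = 56.170/258.157 × 100 = 21.76%.
31.72 − 21.76 = 9.96 pp.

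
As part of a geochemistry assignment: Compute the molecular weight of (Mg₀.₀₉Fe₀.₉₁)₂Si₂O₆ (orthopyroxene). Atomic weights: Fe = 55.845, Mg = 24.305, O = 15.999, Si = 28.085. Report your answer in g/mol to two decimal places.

258.18 g/mol

M = 0.18·24.305 + 1.82·55.845 + 2·28.085 + 6·15.999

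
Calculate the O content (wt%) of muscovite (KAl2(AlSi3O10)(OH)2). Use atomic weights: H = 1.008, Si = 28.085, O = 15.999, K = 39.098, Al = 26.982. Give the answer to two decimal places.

48.20 wt%

M(KAl2(AlSi3O10)(OH)2) = 398.303 g/mol.
O contributes 12 × 15.999 = 191.988 g per mole.
191.988/398.303 = 0.4820 → 48.20%.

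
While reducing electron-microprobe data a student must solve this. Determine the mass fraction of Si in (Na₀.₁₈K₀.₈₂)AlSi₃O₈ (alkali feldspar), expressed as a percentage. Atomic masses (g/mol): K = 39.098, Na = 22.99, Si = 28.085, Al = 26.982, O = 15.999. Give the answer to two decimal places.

M((Na₀.₁₈K₀.₈₂)AlSi₃O₈) = 275.428 g/mol.
Si contributes 3 × 28.085 = 84.255 g per mole.
84.255/275.428 = 0.3059 → 30.59%.

30.59 wt%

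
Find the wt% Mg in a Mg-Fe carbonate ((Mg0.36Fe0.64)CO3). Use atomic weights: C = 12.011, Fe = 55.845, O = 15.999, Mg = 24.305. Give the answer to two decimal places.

8.37 mass %

Molar mass of (Mg0.36Fe0.64)CO3: 0.36*24.305 + 0.64*55.845 + 1*12.011 + 3*15.999 = 104.499 g/mol.
Mass of Mg per formula unit: 0.36 × 24.305 = 8.750 g.
Weight fraction Mg = 8.750 / 104.499 = 0.0837.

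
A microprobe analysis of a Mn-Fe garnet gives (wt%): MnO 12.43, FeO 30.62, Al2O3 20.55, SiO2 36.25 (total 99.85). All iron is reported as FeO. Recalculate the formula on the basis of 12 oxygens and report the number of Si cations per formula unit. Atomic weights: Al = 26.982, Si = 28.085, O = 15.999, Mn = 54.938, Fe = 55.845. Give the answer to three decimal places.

3.001 Si apfu

12.43 wt% MnO ÷ 70.937 g/mol = 0.17523 mol, giving 0.17523 Mn and 0.17523 O.
30.62 wt% FeO ÷ 71.844 g/mol = 0.42620 mol, giving 0.42620 Fe and 0.42620 O.
20.55 wt% Al2O3 ÷ 101.961 g/mol = 0.20155 mol, giving 0.40310 Al and 0.60465 O.
36.25 wt% SiO2 ÷ 60.083 g/mol = 0.60333 mol, giving 0.60333 Si and 1.20666 O.
Oxygen sums to 2.41274; scaling by 12/2.41274 = 4.97360 puts the formula on 12 O.
Si: 0.60333 × 4.97360 = 3.001 atoms per formula unit.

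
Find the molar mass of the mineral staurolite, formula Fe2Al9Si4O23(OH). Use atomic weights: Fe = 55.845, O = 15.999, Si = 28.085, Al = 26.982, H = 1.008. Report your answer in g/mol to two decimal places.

851.85 g/mol

Fe: 2 × 55.845 = 111.6900
Al: 9 × 26.982 = 242.8380
Si: 4 × 28.085 = 112.3400
O: 24 × 15.999 = 383.9760
H: 1 × 1.008 = 1.0080
Summing the contributions gives the formula mass.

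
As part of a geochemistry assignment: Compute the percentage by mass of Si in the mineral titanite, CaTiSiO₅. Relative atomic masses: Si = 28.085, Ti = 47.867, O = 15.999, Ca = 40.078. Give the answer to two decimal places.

14.33 weight percent

Formula mass = 1·40.078 + 1·47.867 + 1·28.085 + 5·15.999 = 196.025 g/mol, of which 28.085 g is Si.
So Si makes up 28.085/196.025 = 0.1433 of the mass, i.e. 14.33%.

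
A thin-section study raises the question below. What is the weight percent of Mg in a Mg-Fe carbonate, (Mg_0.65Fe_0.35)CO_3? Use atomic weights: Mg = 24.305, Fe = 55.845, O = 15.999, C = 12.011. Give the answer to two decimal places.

Molar mass of (Mg_0.65Fe_0.35)CO_3: 0.65×24.305 + 0.35×55.845 + 1×12.011 + 3×15.999 = 95.352 g/mol.
Mass of Mg per formula unit: 0.65 × 24.305 = 15.798 g.
Weight fraction Mg = 15.798 / 95.352 = 0.1657.

16.57 weight percent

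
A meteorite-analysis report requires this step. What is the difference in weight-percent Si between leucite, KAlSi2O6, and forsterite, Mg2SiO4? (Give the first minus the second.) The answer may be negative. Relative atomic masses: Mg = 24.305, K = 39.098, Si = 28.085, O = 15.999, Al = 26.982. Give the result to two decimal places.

5.78 percentage points

First mineral: 56.170 g Si in 218.244 g formula = 25.74 wt% Si.
Second mineral: 28.085 g Si in 140.691 g formula = 19.96 wt% Si.
25.74% − 19.96% gives a difference of 5.78 percentage points.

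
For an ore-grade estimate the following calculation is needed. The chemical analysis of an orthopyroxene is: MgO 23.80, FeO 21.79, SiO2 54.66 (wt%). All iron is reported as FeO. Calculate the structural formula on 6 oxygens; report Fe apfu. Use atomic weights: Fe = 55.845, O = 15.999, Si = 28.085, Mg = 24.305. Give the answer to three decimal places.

MgO: 23.80/40.304 = 0.59051 mol → 0.59051 mol Mg, 0.59051 mol O.
FeO: 21.79/71.844 = 0.30330 mol → 0.30330 mol Fe, 0.30330 mol O.
SiO2: 54.66/60.083 = 0.90974 mol → 0.90974 mol Si, 1.81948 mol O.
Total oxygen = 2.71329 mol. Normalization factor = 6/2.71329 = 2.21134.
Fe per 6 O = 0.30330 × 2.21134 = 0.671.

0.671 Fe apfu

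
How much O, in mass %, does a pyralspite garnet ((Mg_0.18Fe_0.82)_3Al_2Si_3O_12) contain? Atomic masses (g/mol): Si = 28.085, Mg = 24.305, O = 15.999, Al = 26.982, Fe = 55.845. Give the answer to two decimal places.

M((Mg_0.18Fe_0.82)_3Al_2Si_3O_12) = 480.710 g/mol.
O contributes 12 × 15.999 = 191.988 g per mole.
191.988/480.710 = 0.3994 → 39.94%.

39.94 mass %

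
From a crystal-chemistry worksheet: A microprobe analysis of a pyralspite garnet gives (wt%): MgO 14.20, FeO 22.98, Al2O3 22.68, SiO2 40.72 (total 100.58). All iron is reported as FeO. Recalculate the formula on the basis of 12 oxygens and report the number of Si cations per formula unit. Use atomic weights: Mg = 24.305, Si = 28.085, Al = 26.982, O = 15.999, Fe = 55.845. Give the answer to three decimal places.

3.018 Si apfu

14.20 wt% MgO ÷ 40.304 g/mol = 0.35232 mol, giving 0.35232 Mg and 0.35232 O.
22.98 wt% FeO ÷ 71.844 g/mol = 0.31986 mol, giving 0.31986 Fe and 0.31986 O.
22.68 wt% Al2O3 ÷ 101.961 g/mol = 0.22244 mol, giving 0.44488 Al and 0.66732 O.
40.72 wt% SiO2 ÷ 60.083 g/mol = 0.67773 mol, giving 0.67773 Si and 1.35546 O.
Oxygen sums to 2.69496; scaling by 12/2.69496 = 4.45276 puts the formula on 12 O.
Si: 0.67773 × 4.45276 = 3.018 atoms per formula unit.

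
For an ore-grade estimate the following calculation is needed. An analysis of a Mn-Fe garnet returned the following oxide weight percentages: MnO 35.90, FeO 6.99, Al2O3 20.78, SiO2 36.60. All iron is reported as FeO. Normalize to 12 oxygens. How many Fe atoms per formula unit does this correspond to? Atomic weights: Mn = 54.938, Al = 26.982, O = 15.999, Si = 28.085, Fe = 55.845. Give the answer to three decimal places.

MnO: 35.90/70.937 = 0.50608 mol → 0.50608 mol Mn, 0.50608 mol O.
FeO: 6.99/71.844 = 0.09729 mol → 0.09729 mol Fe, 0.09729 mol O.
Al2O3: 20.78/101.961 = 0.20380 mol → 0.40760 mol Al, 0.61140 mol O.
SiO2: 36.60/60.083 = 0.60916 mol → 0.60916 mol Si, 1.21832 mol O.
Total oxygen = 2.43309 mol. Normalization factor = 12/2.43309 = 4.93200.
Fe per 12 O = 0.09729 × 4.93200 = 0.480.

0.480 Fe apfu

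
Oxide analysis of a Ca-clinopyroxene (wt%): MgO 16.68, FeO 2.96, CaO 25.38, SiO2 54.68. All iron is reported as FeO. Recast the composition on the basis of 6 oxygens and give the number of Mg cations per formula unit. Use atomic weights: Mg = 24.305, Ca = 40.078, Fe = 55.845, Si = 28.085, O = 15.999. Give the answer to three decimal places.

16.68 wt% MgO ÷ 40.304 g/mol = 0.41385 mol, giving 0.41385 Mg and 0.41385 O.
2.96 wt% FeO ÷ 71.844 g/mol = 0.04120 mol, giving 0.04120 Fe and 0.04120 O.
25.38 wt% CaO ÷ 56.077 g/mol = 0.45259 mol, giving 0.45259 Ca and 0.45259 O.
54.68 wt% SiO2 ÷ 60.083 g/mol = 0.91007 mol, giving 0.91007 Si and 1.82014 O.
Oxygen sums to 2.72778; scaling by 6/2.72778 = 2.19959 puts the formula on 6 O.
Mg: 0.41385 × 2.19959 = 0.910 atoms per formula unit.

0.910 Mg apfu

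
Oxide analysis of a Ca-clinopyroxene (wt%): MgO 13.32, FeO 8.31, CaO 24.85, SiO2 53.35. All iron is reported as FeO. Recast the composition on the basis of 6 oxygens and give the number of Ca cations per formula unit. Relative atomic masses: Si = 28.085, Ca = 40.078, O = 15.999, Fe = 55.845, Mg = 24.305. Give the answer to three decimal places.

MgO: 13.32/40.304 = 0.33049 mol → 0.33049 mol Mg, 0.33049 mol O.
FeO: 8.31/71.844 = 0.11567 mol → 0.11567 mol Fe, 0.11567 mol O.
CaO: 24.85/56.077 = 0.44314 mol → 0.44314 mol Ca, 0.44314 mol O.
SiO2: 53.35/60.083 = 0.88794 mol → 0.88794 mol Si, 1.77588 mol O.
Total oxygen = 2.66518 mol. Normalization factor = 6/2.66518 = 2.25126.
Ca per 6 O = 0.44314 × 2.25126 = 0.998.

0.998 Ca apfu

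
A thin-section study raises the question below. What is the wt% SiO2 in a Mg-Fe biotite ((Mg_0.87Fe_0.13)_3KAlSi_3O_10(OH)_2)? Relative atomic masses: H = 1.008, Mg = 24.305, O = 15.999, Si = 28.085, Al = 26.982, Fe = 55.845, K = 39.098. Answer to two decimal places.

41.96 wt%

Formula mass = 429.555 g/mol.
3 Si → 3.0000 mol SiO2 per formula unit; M(SiO2) = 60.083, so SiO2 mass = 180.249 g.
180.249/429.555 × 100 = 41.96 wt%.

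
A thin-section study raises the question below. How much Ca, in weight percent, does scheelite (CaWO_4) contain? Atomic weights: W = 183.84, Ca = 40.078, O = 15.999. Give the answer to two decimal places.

13.92 weight percent

Formula mass = 1*40.078 + 1*183.84 + 4*15.999 = 287.914 g/mol, of which 40.078 g is Ca.
So Ca makes up 40.078/287.914 = 0.1392 of the mass, i.e. 13.92%.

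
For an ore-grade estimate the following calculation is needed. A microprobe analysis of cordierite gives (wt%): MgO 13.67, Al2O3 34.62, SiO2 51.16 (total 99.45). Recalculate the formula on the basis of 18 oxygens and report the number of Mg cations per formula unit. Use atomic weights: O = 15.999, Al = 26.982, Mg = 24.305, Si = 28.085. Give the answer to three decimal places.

13.67 wt% MgO ÷ 40.304 g/mol = 0.33917 mol, giving 0.33917 Mg and 0.33917 O.
34.62 wt% Al2O3 ÷ 101.961 g/mol = 0.33954 mol, giving 0.67908 Al and 1.01862 O.
51.16 wt% SiO2 ÷ 60.083 g/mol = 0.85149 mol, giving 0.85149 Si and 1.70298 O.
Oxygen sums to 3.06077; scaling by 18/3.06077 = 5.88087 puts the formula on 18 O.
Mg: 0.33917 × 5.88087 = 1.995 atoms per formula unit.

1.995 Mg apfu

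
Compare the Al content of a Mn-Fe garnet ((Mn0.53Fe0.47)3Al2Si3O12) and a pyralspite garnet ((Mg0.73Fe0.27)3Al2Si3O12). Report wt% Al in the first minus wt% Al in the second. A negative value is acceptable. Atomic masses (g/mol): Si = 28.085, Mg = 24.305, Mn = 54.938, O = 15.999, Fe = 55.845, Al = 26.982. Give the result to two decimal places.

-1.72 percentage points

First mineral: 53.964 g Al in 496.300 g formula = 10.87 wt% Al.
Second mineral: 53.964 g Al in 428.669 g formula = 12.59 wt% Al.
10.87% − 12.59% gives a difference of -1.72 percentage points.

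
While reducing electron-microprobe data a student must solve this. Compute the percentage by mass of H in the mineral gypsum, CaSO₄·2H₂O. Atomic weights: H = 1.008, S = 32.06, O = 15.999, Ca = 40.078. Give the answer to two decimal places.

2.34 mass %

Formula mass = 1×40.078 + 1×32.06 + 6×15.999 + 4×1.008 = 172.164 g/mol, of which 4.032 g is H.
So H makes up 4.032/172.164 = 0.0234 of the mass, i.e. 2.34%.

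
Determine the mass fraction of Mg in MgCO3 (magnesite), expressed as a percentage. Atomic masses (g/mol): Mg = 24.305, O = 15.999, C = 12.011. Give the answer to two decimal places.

28.83 wt%

M(MgCO3) = 84.313 g/mol.
Mg contributes 1 × 24.305 = 24.305 g per mole.
24.305/84.313 = 0.2883 → 28.83%.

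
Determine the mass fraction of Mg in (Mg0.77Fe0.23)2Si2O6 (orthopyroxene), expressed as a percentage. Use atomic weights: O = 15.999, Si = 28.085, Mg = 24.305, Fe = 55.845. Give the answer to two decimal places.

17.39 weight percent

M((Mg0.77Fe0.23)2Si2O6) = 215.282 g/mol.
Mg contributes 1.54 × 24.305 = 37.430 g per mole.
37.430/215.282 = 0.1739 → 17.39%.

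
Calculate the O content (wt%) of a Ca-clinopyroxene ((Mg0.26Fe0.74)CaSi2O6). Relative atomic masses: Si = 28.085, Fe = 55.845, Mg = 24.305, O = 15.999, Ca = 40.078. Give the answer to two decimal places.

40.02 wt%

Formula mass = 0.26*24.305 + 0.74*55.845 + 1*40.078 + 2*28.085 + 6*15.999 = 239.887 g/mol, of which 95.994 g is O.
So O makes up 95.994/239.887 = 0.4002 of the mass, i.e. 40.02%.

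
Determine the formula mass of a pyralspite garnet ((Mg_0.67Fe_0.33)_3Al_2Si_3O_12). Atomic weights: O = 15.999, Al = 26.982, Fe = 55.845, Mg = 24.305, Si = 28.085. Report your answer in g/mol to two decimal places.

434.35 g/mol

The formula mass is the sum 2.01·24.305 + 0.99·55.845 + 2·26.982 + 3·28.085 + 12·15.999.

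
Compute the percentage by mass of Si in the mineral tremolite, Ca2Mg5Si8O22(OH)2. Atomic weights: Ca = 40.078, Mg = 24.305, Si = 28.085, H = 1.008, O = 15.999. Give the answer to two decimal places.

27.66 mass %

M(Ca2Mg5Si8O22(OH)2) = 812.353 g/mol.
Si contributes 8 × 28.085 = 224.680 g per mole.
224.680/812.353 = 0.2766 → 27.66%.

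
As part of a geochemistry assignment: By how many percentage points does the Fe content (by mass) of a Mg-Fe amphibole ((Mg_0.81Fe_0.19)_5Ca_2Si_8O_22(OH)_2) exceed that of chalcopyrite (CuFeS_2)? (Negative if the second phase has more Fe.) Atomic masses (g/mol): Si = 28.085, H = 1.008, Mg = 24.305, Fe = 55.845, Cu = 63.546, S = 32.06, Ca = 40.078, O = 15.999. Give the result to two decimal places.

-24.13 percentage points

Fe in (Mg_0.81Fe_0.19)_5Ca_2Si_8O_22(OH)_2: molar mass 842.316 g/mol; 0.95×55.845 = 53.053 g → 6.30 wt%.
Fe in CuFeS_2: molar mass 183.511 g/mol; 1×55.845 = 55.845 g → 30.43 wt%.
Difference = 6.30 − 30.43 = -24.13 percentage points.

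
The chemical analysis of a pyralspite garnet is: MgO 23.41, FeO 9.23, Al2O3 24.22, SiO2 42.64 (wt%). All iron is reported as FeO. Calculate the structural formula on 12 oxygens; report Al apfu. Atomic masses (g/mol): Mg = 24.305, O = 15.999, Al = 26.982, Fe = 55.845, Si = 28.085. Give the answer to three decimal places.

23.41 wt% MgO ÷ 40.304 g/mol = 0.58084 mol, giving 0.58084 Mg and 0.58084 O.
9.23 wt% FeO ÷ 71.844 g/mol = 0.12847 mol, giving 0.12847 Fe and 0.12847 O.
24.22 wt% Al2O3 ÷ 101.961 g/mol = 0.23754 mol, giving 0.47508 Al and 0.71262 O.
42.64 wt% SiO2 ÷ 60.083 g/mol = 0.70968 mol, giving 0.70968 Si and 1.41936 O.
Oxygen sums to 2.84129; scaling by 12/2.84129 = 4.22343 puts the formula on 12 O.
Al: 0.47508 × 4.22343 = 2.006 atoms per formula unit.

2.006 Al apfu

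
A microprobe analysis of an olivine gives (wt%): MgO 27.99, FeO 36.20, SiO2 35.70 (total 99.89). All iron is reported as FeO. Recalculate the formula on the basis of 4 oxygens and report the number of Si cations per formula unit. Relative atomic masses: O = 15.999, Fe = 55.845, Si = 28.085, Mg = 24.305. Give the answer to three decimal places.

MgO: 27.99/40.304 = 0.69447 mol → 0.69447 mol Mg, 0.69447 mol O.
FeO: 36.20/71.844 = 0.50387 mol → 0.50387 mol Fe, 0.50387 mol O.
SiO2: 35.70/60.083 = 0.59418 mol → 0.59418 mol Si, 1.18836 mol O.
Total oxygen = 2.38670 mol. Normalization factor = 4/2.38670 = 1.67595.
Si per 4 O = 0.59418 × 1.67595 = 0.996.

0.996 Si apfu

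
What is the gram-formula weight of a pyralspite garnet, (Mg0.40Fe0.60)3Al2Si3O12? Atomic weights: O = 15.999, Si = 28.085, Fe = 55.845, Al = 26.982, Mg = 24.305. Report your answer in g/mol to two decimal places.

459.89 g/mol

The formula mass is the sum 1.20*24.305 + 1.80*55.845 + 2*26.982 + 3*28.085 + 12*15.999.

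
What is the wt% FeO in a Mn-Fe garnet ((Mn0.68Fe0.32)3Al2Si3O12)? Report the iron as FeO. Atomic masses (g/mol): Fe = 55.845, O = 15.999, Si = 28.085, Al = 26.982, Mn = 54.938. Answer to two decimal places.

Formula mass = 495.892 g/mol.
0.96 Fe → 0.9600 mol FeO per formula unit; M(FeO) = 71.844, so FeO mass = 68.970 g.
68.970/495.892 × 100 = 13.91 wt%.

13.91 wt%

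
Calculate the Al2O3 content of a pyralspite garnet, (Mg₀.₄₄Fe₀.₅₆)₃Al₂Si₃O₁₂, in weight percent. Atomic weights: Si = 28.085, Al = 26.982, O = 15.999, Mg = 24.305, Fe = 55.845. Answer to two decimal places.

22.35 wt%

Formula mass = 456.109 g/mol.
2 Al → 1.0000 mol Al2O3 per formula unit; M(Al2O3) = 101.961, so Al2O3 mass = 101.961 g.
101.961/456.109 × 100 = 22.35 wt%.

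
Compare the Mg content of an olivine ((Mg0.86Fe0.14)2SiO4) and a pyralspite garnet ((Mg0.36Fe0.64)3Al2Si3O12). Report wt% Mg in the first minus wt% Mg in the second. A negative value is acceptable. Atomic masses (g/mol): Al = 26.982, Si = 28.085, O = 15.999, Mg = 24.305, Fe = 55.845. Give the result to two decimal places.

First mineral: 41.805 g Mg in 149.522 g formula = 27.96 wt% Mg.
Second mineral: 26.249 g Mg in 463.679 g formula = 5.66 wt% Mg.
27.96% − 5.66% gives a difference of 22.30 percentage points.

22.30 percentage points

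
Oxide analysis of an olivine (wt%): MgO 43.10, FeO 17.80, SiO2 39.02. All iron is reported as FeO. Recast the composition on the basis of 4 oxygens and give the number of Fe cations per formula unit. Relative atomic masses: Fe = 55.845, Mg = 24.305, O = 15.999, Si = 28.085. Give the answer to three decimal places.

0.379 Fe apfu

MgO (M=40.304): mol = 1.06937; Mg = 1.06937, O = 1.06937.
FeO (M=71.844): mol = 0.24776; Fe = 0.24776, O = 0.24776.
SiO2 (M=60.083): mol = 0.64943; Si = 0.64943, O = 1.29886.
ΣO = 2.61599; factor = 4/ΣO = 1.52906.
Fe apfu = 0.24776 × 1.52906 = 0.379.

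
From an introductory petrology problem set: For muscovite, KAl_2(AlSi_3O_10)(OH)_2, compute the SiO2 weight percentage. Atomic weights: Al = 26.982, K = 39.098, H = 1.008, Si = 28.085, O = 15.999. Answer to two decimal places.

Formula mass = 398.303 g/mol.
3 Si → 3.0000 mol SiO2 per formula unit; M(SiO2) = 60.083, so SiO2 mass = 180.249 g.
180.249/398.303 × 100 = 45.25 wt%.

45.25 wt%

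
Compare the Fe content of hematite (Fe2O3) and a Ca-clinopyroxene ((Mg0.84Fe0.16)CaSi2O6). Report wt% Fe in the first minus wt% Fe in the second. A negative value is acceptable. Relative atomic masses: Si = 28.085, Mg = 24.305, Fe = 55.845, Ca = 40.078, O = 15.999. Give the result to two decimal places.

First mineral: 111.690 g Fe in 159.687 g formula = 69.94 wt% Fe.
Second mineral: 8.935 g Fe in 221.593 g formula = 4.03 wt% Fe.
69.94% − 4.03% gives a difference of 65.91 percentage points.

65.91 percentage points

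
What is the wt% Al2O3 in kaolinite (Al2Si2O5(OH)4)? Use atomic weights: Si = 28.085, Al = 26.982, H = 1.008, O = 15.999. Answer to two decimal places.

M(Al2Si2O5(OH)4) = 258.157 g/mol; M(Al2O3) = 101.961 g/mol.
Moles Al2O3 per formula unit = 2 Al ÷ 2 = 1.0000.
Al2O3 fraction = (1.0000 × 101.961) / 258.157 = 101.961/258.157 = 0.3950.

39.50 wt%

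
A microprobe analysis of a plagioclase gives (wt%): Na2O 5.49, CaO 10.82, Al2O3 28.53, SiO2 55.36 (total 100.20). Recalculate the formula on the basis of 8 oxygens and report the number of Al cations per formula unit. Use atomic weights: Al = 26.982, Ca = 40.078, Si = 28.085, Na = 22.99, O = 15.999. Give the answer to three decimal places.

1.511 Al apfu

5.49 wt% Na2O ÷ 61.979 g/mol = 0.08858 mol, giving 0.17716 Na and 0.08858 O.
10.82 wt% CaO ÷ 56.077 g/mol = 0.19295 mol, giving 0.19295 Ca and 0.19295 O.
28.53 wt% Al2O3 ÷ 101.961 g/mol = 0.27981 mol, giving 0.55962 Al and 0.83943 O.
55.36 wt% SiO2 ÷ 60.083 g/mol = 0.92139 mol, giving 0.92139 Si and 1.84278 O.
Oxygen sums to 2.96374; scaling by 8/2.96374 = 2.69929 puts the formula on 8 O.
Al: 0.55962 × 2.69929 = 1.511 atoms per formula unit.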